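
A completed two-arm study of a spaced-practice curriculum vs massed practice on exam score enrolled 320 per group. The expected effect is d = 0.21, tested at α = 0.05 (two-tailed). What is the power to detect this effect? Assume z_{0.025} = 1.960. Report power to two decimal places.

power ≈ 0.76

For two equal groups, power = Φ(d·√(n/2) − z_{α/2}).
d·√(n/2) = 0.21 × √(320/2) = 0.21 × 12.649 = 2.656.
z_β = 2.656 − 1.960 = 0.696.
Power = Φ(0.696) = 0.757.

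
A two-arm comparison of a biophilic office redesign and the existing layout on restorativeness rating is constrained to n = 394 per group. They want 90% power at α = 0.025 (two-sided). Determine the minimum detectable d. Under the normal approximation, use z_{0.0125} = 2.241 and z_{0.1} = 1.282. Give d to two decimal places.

d_min ≈ 0.25

For two independent groups of n = 394 each: d_min = (z_{α/2} + z_β)·√(2/n).
z-sum = 2.241 + 1.282 = 3.523.
d_min = 3.523 × √(2/394) = 3.523 × 0.0712 = 0.251.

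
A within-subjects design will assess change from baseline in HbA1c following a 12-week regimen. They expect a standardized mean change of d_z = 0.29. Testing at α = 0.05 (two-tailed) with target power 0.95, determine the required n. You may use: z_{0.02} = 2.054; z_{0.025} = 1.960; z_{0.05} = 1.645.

n = 155 pairs

For a paired (one-sample on differences) test: n = ((z_{α/2} + z_β) / d)².
z_{α/2} + z_β = 1.960 + 1.645 = 3.605.
n = (3.605 / 0.29)² = 12.431² = 154.53.
Round up.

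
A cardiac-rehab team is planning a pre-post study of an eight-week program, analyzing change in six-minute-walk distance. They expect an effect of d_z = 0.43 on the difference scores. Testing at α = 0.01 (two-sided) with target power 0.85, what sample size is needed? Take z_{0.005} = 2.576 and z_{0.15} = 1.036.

For a paired (one-sample on differences) test: n = ((z_{α/2} + z_β) / d)².
z_{α/2} + z_β = 2.576 + 1.036 = 3.612.
n = (3.612 / 0.43)² = 8.400² = 70.56.
Round up.

n = 71 pairs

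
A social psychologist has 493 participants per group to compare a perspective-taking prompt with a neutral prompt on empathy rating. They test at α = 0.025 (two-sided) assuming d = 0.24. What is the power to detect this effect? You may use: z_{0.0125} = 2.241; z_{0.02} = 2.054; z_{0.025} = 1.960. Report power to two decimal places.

power ≈ 0.94

For two equal groups, power = Φ(d·√(n/2) − z_{α/2}).
d·√(n/2) = 0.24 × √(493/2) = 0.24 × 15.700 = 3.768.
z_β = 3.768 − 2.241 = 1.527.
Power = Φ(1.527) = 0.937.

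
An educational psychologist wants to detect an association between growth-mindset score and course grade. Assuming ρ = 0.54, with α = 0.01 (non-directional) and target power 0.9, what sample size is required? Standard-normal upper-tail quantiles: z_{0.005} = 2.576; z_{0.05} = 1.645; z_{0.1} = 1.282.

Fisher's z: C = ½·ln((1+r)/(1−r)) = ½·ln(3.3478) = 0.6042.
n = ((z_{α/2} + z_β)/C)² + 3.
(2.576 + 1.282) / 0.6042 = 3.858 / 0.6042 = 6.385.
n = 6.385² + 3 = 40.77 + 3 = 43.8.
Round up.

n = 44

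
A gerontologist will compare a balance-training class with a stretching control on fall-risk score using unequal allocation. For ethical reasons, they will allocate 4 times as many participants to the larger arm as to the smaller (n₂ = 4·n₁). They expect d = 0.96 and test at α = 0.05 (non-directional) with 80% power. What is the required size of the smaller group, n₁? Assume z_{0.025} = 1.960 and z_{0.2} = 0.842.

n₁ = 11

With allocation ratio k = n₂/n₁ = 4, Var(x̄₁−x̄₂) = σ²(1/n₁ + 1/(k·n₁)) = σ²·(k+1)/(k·n₁).
So n₁ = (1 + 1/k)·((z_{α/2} + z_β)/d)² = 1.250 × (2.802/0.96)².
n₁ = 1.250 × 8.52 = 10.6.
Round up: n₁ = 11, giving n₂ = 4 × 11 = 44.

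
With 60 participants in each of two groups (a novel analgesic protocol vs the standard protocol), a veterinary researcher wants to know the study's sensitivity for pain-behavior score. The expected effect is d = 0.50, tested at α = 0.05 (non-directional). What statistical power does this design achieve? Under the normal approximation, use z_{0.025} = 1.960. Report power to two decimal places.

For two equal groups, power = Φ(d·√(n/2) − z_{α/2}).
d·√(n/2) = 0.50 × √(60/2) = 0.50 × 5.477 = 2.739.
z_β = 2.739 − 1.960 = 0.779.
Power = Φ(0.779) = 0.782.

power ≈ 0.78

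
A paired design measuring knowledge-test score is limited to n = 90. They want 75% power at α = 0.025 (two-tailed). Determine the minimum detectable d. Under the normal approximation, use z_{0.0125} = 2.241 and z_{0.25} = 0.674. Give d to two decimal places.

d_min ≈ 0.31

For a single sample (or paired design) of n = 90: d_min = (z_{α/2} + z_β)/√n.
z-sum = 2.241 + 0.674 = 2.915.
d_min = 2.915 / √90 = 2.915 / 9.487 = 0.307.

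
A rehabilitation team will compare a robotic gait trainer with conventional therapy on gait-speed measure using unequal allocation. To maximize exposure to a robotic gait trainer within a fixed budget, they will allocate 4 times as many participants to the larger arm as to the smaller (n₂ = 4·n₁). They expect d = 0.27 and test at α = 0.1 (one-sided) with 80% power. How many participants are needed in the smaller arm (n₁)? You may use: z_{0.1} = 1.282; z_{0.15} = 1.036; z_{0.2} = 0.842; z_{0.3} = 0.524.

n₁ = 78

With allocation ratio k = n₂/n₁ = 4, Var(x̄₁−x̄₂) = σ²(1/n₁ + 1/(k·n₁)) = σ²·(k+1)/(k·n₁).
So n₁ = (1 + 1/k)·((z_{α} + z_β)/d)² = 1.250 × (2.124/0.27)².
n₁ = 1.250 × 61.88 = 77.4.
Round up: n₁ = 78, giving n₂ = 4 × 78 = 312.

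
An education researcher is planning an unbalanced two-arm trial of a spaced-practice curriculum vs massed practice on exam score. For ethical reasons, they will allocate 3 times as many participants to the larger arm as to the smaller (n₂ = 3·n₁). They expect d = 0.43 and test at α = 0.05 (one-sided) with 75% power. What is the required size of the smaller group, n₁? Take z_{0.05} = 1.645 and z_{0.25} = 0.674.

n₁ = 39

With allocation ratio k = n₂/n₁ = 3, Var(x̄₁−x̄₂) = σ²(1/n₁ + 1/(k·n₁)) = σ²·(k+1)/(k·n₁).
So n₁ = (1 + 1/k)·((z_{α} + z_β)/d)² = 1.333 × (2.319/0.43)².
n₁ = 1.333 × 29.08 = 38.8.
Round up: n₁ = 39, giving n₂ = 3 × 39 = 117.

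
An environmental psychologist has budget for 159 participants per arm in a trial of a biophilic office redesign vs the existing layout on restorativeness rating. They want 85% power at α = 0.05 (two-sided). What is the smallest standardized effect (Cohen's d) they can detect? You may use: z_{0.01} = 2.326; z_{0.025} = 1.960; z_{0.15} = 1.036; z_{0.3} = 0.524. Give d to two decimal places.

For two independent groups of n = 159 each: d_min = (z_{α/2} + z_β)·√(2/n).
z-sum = 1.960 + 1.036 = 2.996.
d_min = 2.996 × √(2/159) = 2.996 × 0.1122 = 0.336.

d_min ≈ 0.34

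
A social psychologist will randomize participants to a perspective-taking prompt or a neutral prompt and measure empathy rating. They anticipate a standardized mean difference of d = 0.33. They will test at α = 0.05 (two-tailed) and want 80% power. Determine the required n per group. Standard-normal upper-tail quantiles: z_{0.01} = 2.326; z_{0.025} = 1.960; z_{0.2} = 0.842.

For two independent groups with equal n: n = 2·((z_{α/2} + z_β) / d)².
z_{α/2} + z_β = 1.960 + 0.842 = 2.802.
n = 2 × (2.802 / 0.33)² = 2 × 8.491² = 2 × 72.10 = 144.2.
Round up to the next whole participant.

n = 145 per group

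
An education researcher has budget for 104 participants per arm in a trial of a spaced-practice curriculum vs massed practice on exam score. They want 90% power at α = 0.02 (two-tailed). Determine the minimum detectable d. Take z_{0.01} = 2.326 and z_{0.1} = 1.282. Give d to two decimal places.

d_min ≈ 0.50

For two independent groups of n = 104 each: d_min = (z_{α/2} + z_β)·√(2/n).
z-sum = 2.326 + 1.282 = 3.608.
d_min = 3.608 × √(2/104) = 3.608 × 0.1387 = 0.500.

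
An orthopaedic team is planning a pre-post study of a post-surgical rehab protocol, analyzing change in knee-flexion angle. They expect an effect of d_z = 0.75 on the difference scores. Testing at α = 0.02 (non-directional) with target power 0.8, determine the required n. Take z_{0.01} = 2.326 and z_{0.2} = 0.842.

For a paired (one-sample on differences) test: n = ((z_{α/2} + z_β) / d)².
z_{α/2} + z_β = 2.326 + 0.842 = 3.168.
n = (3.168 / 0.75)² = 4.224² = 17.84.
Round up.

n = 18 pairs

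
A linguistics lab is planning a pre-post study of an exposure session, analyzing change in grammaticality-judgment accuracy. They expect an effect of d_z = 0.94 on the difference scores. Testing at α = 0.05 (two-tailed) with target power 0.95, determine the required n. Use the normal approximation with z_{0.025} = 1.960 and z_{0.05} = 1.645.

n = 15 pairs

For a paired (one-sample on differences) test: n = ((z_{α/2} + z_β) / d)².
z_{α/2} + z_β = 1.960 + 1.645 = 3.605.
n = (3.605 / 0.94)² = 3.835² = 14.71.
Round up.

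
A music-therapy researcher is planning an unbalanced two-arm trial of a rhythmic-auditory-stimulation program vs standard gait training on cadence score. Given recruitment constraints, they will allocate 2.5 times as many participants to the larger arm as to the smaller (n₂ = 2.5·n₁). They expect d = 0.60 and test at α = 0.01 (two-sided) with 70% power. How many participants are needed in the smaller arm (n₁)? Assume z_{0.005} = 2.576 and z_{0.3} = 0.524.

With allocation ratio k = n₂/n₁ = 2.5, Var(x̄₁−x̄₂) = σ²(1/n₁ + 1/(k·n₁)) = σ²·(k+1)/(k·n₁).
So n₁ = (1 + 1/k)·((z_{α/2} + z_β)/d)² = 1.400 × (3.100/0.60)².
n₁ = 1.400 × 26.69 = 37.4.
Round up: n₁ = 38, giving n₂ = 2.5 × 38 = 95.

n₁ = 38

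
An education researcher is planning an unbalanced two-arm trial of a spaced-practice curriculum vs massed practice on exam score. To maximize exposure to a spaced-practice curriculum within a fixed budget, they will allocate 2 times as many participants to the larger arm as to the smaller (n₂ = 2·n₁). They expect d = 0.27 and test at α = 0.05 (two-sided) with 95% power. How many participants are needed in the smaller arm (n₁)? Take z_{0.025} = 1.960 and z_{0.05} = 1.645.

n₁ = 268

With allocation ratio k = n₂/n₁ = 2, Var(x̄₁−x̄₂) = σ²(1/n₁ + 1/(k·n₁)) = σ²·(k+1)/(k·n₁).
So n₁ = (1 + 1/k)·((z_{α/2} + z_β)/d)² = 1.500 × (3.605/0.27)².
n₁ = 1.500 × 178.27 = 267.4.
Round up: n₁ = 268, giving n₂ = 2 × 268 = 536.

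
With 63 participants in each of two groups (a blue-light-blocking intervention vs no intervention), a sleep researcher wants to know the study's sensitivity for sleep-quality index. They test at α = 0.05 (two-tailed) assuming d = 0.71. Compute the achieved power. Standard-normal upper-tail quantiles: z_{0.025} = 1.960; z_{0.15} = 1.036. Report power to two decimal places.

power ≈ 0.98

For two equal groups, power = Φ(d·√(n/2) − z_{α/2}).
d·√(n/2) = 0.71 × √(63/2) = 0.71 × 5.612 = 3.985.
z_β = 3.985 − 1.960 = 2.025.
Power = Φ(2.025) = 0.979.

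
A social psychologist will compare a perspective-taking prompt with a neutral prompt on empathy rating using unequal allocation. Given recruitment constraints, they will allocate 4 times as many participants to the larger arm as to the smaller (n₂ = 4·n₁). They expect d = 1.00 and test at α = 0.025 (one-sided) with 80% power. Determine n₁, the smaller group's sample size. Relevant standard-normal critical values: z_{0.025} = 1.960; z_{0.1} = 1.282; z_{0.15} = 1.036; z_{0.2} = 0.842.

With allocation ratio k = n₂/n₁ = 4, Var(x̄₁−x̄₂) = σ²(1/n₁ + 1/(k·n₁)) = σ²·(k+1)/(k·n₁).
So n₁ = (1 + 1/k)·((z_{α} + z_β)/d)² = 1.250 × (2.802/1.00)².
n₁ = 1.250 × 7.85 = 9.8.
Round up: n₁ = 10, giving n₂ = 4 × 10 = 40.

n₁ = 10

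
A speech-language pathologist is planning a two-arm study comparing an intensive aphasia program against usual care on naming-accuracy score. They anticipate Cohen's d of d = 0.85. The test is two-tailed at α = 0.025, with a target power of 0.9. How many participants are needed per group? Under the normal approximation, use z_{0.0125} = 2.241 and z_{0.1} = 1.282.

n = 35 per group

For two independent groups with equal n: n = 2·((z_{α/2} + z_β) / d)².
z_{α/2} + z_β = 2.241 + 1.282 = 3.523.
n = 2 × (3.523 / 0.85)² = 2 × 4.145² = 2 × 17.18 = 34.4.
Round up to the next whole participant.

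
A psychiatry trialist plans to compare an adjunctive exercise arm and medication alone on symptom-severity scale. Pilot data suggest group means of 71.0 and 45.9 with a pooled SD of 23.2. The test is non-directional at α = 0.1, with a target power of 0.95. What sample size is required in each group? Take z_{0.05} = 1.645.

Cohen's d = |M₁ − M₂| / SD_pooled = |71.0 − 45.9| / 23.2 = 25.1 / 23.2 = 1.082.
For two independent groups with equal n: n = 2·((z_{α/2} + z_β) / d)².
z_{α/2} + z_β = 1.645 + 1.645 = 3.290.
n = 2 × (3.290 / 1.082)² = 2 × 3.041² = 2 × 9.25 = 18.5.
Round up to the next whole participant.

n = 19 per group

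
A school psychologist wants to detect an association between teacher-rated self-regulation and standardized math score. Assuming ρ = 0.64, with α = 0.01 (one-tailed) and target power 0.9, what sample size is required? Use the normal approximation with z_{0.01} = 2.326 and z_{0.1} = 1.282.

n = 26

Fisher's z: C = ½·ln((1+r)/(1−r)) = ½·ln(4.5556) = 0.7582.
n = ((z_{α} + z_β)/C)² + 3.
(2.326 + 1.282) / 0.7582 = 3.608 / 0.7582 = 4.759.
n = 4.759² + 3 = 22.64 + 3 = 25.6.
Round up.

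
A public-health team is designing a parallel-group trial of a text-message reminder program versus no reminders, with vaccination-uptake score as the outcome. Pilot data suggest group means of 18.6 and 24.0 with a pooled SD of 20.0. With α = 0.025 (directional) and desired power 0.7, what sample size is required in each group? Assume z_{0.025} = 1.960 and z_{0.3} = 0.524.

n = 170 per group

Cohen's d = |M₁ − M₂| / SD_pooled = |18.6 − 24.0| / 20.0 = 5.4 / 20.0 = 0.270.
For two independent groups with equal n: n = 2·((z_{α} + z_β) / d)².
z_{α} + z_β = 1.960 + 0.524 = 2.484.
n = 2 × (2.484 / 0.270)² = 2 × 9.200² = 2 × 84.64 = 169.3.
Round up to the next whole participant.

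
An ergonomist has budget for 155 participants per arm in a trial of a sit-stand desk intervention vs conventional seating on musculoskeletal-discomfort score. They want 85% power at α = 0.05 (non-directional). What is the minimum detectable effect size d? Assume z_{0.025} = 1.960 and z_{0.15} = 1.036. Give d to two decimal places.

For two independent groups of n = 155 each: d_min = (z_{α/2} + z_β)·√(2/n).
z-sum = 1.960 + 1.036 = 2.996.
d_min = 2.996 × √(2/155) = 2.996 × 0.1136 = 0.340.

d_min ≈ 0.34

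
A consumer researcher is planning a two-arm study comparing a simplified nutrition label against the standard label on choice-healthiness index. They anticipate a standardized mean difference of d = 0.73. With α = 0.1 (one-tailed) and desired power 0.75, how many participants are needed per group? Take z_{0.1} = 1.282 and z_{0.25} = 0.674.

For two independent groups with equal n: n = 2·((z_{α} + z_β) / d)².
z_{α} + z_β = 1.282 + 0.674 = 1.956.
n = 2 × (1.956 / 0.73)² = 2 × 2.679² = 2 × 7.18 = 14.4.
Round up to the next whole participant.

n = 15 per group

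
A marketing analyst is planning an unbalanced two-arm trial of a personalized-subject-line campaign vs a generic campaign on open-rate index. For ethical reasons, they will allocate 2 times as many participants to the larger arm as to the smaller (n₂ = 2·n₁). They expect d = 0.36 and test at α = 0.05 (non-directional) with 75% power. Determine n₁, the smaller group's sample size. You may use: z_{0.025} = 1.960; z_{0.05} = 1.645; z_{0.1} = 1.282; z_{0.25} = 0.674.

With allocation ratio k = n₂/n₁ = 2, Var(x̄₁−x̄₂) = σ²(1/n₁ + 1/(k·n₁)) = σ²·(k+1)/(k·n₁).
So n₁ = (1 + 1/k)·((z_{α/2} + z_β)/d)² = 1.500 × (2.634/0.36)².
n₁ = 1.500 × 53.53 = 80.3.
Round up: n₁ = 81, giving n₂ = 2 × 81 = 162.

n₁ = 81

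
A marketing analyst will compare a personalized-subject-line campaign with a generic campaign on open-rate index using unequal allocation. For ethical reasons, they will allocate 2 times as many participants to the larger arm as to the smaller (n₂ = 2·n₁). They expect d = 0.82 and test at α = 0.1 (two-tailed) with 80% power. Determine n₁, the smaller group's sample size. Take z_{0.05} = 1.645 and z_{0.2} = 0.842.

With allocation ratio k = n₂/n₁ = 2, Var(x̄₁−x̄₂) = σ²(1/n₁ + 1/(k·n₁)) = σ²·(k+1)/(k·n₁).
So n₁ = (1 + 1/k)·((z_{α/2} + z_β)/d)² = 1.500 × (2.487/0.82)².
n₁ = 1.500 × 9.20 = 13.8.
Round up: n₁ = 14, giving n₂ = 2 × 14 = 28.

n₁ = 14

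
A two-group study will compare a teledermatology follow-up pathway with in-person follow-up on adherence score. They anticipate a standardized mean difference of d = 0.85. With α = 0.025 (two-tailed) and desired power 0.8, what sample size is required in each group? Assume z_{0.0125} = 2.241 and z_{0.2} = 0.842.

n = 27 per group

For two independent groups with equal n: n = 2·((z_{α/2} + z_β) / d)².
z_{α/2} + z_β = 2.241 + 0.842 = 3.083.
n = 2 × (3.083 / 0.85)² = 2 × 3.627² = 2 × 13.16 = 26.3.
Round up to the next whole participant.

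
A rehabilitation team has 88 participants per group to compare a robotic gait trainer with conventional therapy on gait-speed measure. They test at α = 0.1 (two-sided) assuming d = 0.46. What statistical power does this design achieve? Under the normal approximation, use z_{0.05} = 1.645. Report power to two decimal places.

For two equal groups, power = Φ(d·√(n/2) − z_{α/2}).
d·√(n/2) = 0.46 × √(88/2) = 0.46 × 6.633 = 3.051.
z_β = 3.051 − 1.645 = 1.406.
Power = Φ(1.406) = 0.920.

power ≈ 0.92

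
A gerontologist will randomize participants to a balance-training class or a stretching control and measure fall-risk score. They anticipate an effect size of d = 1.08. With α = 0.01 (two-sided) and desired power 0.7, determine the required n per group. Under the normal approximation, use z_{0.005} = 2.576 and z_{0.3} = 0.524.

n = 17 per group

For two independent groups with equal n: n = 2·((z_{α/2} + z_β) / d)².
z_{α/2} + z_β = 2.576 + 0.524 = 3.100.
n = 2 × (3.100 / 1.08)² = 2 × 2.870² = 2 × 8.24 = 16.5.
Round up to the next whole participant.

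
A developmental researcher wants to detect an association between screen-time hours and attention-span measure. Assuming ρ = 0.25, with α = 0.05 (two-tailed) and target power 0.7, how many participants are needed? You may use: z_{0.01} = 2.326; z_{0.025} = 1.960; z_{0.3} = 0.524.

n = 98

Fisher's z: C = ½·ln((1+r)/(1−r)) = ½·ln(1.6667) = 0.2554.
n = ((z_{α/2} + z_β)/C)² + 3.
(1.960 + 0.524) / 0.2554 = 2.484 / 0.2554 = 9.726.
n = 9.726² + 3 = 94.59 + 3 = 97.6.
Round up.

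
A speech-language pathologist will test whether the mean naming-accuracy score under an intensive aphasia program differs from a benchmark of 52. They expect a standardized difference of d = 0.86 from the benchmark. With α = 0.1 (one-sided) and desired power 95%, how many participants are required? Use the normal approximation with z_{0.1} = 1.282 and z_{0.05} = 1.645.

For a one-sample test: n = ((z_{α} + z_β) / d)².
z_{α} + z_β = 1.282 + 1.645 = 2.927.
n = (2.927 / 0.86)² = 3.403² = 11.58.
Round up.

n = 12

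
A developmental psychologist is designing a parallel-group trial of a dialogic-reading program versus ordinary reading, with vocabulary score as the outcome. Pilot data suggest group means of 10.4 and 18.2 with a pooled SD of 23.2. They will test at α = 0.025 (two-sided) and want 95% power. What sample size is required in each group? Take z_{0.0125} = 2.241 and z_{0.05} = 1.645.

Cohen's d = |M₁ − M₂| / SD_pooled = |10.4 − 18.2| / 23.2 = 7.8 / 23.2 = 0.336.
For two independent groups with equal n: n = 2·((z_{α/2} + z_β) / d)².
z_{α/2} + z_β = 2.241 + 1.645 = 3.886.
n = 2 × (3.886 / 0.336)² = 2 × 11.565² = 2 × 133.76 = 267.5.
Round up to the next whole participant.

n = 268 per group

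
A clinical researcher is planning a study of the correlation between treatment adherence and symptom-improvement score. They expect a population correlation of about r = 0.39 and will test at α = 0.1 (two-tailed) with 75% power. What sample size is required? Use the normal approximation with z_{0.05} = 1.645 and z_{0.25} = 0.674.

Fisher's z: C = ½·ln((1+r)/(1−r)) = ½·ln(2.2787) = 0.4118.
n = ((z_{α/2} + z_β)/C)² + 3.
(1.645 + 0.674) / 0.4118 = 2.319 / 0.4118 = 5.631.
n = 5.631² + 3 = 31.71 + 3 = 34.7.
Round up.

n = 35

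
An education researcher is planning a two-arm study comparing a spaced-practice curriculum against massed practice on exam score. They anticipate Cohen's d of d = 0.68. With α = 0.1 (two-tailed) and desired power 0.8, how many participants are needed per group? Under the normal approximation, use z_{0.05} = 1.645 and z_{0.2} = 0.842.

n = 27 per group

For two independent groups with equal n: n = 2·((z_{α/2} + z_β) / d)².
z_{α/2} + z_β = 1.645 + 0.842 = 2.487.
n = 2 × (2.487 / 0.68)² = 2 × 3.657² = 2 × 13.38 = 26.8.
Round up to the next whole participant.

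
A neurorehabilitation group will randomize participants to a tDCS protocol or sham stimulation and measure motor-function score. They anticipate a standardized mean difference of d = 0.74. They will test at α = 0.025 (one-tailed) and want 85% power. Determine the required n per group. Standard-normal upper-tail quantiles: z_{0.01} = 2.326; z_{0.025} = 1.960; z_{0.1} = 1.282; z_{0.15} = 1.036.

For two independent groups with equal n: n = 2·((z_{α} + z_β) / d)².
z_{α} + z_β = 1.960 + 1.036 = 2.996.
n = 2 × (2.996 / 0.74)² = 2 × 4.049² = 2 × 16.39 = 32.8.
Round up to the next whole participant.

n = 33 per group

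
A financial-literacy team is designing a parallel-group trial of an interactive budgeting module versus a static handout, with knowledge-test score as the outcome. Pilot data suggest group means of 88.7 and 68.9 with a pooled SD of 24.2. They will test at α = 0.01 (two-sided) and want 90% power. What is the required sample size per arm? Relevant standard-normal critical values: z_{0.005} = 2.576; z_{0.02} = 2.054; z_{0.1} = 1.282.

Cohen's d = |M₁ − M₂| / SD_pooled = |88.7 − 68.9| / 24.2 = 19.8 / 24.2 = 0.818.
For two independent groups with equal n: n = 2·((z_{α/2} + z_β) / d)².
z_{α/2} + z_β = 2.576 + 1.282 = 3.858.
n = 2 × (3.858 / 0.818)² = 2 × 4.716² = 2 × 22.24 = 44.5.
Round up to the next whole participant.

n = 45 per group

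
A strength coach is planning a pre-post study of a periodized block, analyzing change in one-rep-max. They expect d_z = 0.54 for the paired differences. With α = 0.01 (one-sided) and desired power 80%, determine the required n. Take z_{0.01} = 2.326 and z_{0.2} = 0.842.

n = 35 pairs

For a paired (one-sample on differences) test: n = ((z_{α} + z_β) / d)².
z_{α} + z_β = 2.326 + 0.842 = 3.168.
n = (3.168 / 0.54)² = 5.867² = 34.42.
Round up.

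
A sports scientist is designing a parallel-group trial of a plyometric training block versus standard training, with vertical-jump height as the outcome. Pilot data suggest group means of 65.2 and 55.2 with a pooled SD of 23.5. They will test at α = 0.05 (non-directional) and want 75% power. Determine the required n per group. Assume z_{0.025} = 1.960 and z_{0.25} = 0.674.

n = 77 per group

Cohen's d = |M₁ − M₂| / SD_pooled = |65.2 − 55.2| / 23.5 = 10.0 / 23.5 = 0.426.
For two independent groups with equal n: n = 2·((z_{α/2} + z_β) / d)².
z_{α/2} + z_β = 1.960 + 0.674 = 2.634.
n = 2 × (2.634 / 0.426)² = 2 × 6.183² = 2 × 38.23 = 76.5.
Round up to the next whole participant.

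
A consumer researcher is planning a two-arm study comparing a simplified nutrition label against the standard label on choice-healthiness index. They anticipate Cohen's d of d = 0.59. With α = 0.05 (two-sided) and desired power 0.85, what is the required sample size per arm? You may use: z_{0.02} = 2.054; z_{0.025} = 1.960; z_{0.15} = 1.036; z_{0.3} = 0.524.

n = 52 per group

For two independent groups with equal n: n = 2·((z_{α/2} + z_β) / d)².
z_{α/2} + z_β = 1.960 + 1.036 = 2.996.
n = 2 × (2.996 / 0.59)² = 2 × 5.078² = 2 × 25.79 = 51.6.
Round up to the next whole participant.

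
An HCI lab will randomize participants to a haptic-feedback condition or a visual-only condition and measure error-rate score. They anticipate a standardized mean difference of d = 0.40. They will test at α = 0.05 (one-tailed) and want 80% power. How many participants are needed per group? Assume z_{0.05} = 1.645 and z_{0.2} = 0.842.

n = 78 per group

For two independent groups with equal n: n = 2·((z_{α} + z_β) / d)².
z_{α} + z_β = 1.645 + 0.842 = 2.487.
n = 2 × (2.487 / 0.40)² = 2 × 6.218² = 2 × 38.66 = 77.3.
Round up to the next whole participant.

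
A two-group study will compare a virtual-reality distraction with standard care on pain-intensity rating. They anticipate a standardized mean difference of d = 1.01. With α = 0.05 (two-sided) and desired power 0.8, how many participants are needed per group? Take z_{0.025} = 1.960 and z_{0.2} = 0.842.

n = 16 per group

For two independent groups with equal n: n = 2·((z_{α/2} + z_β) / d)².
z_{α/2} + z_β = 1.960 + 0.842 = 2.802.
n = 2 × (2.802 / 1.01)² = 2 × 2.774² = 2 × 7.70 = 15.4.
Round up to the next whole participant.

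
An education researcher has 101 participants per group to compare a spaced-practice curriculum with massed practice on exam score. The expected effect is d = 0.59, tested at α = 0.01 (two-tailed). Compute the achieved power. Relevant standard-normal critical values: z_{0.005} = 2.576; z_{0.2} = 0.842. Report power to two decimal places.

power ≈ 0.95

For two equal groups, power = Φ(d·√(n/2) − z_{α/2}).
d·√(n/2) = 0.59 × √(101/2) = 0.59 × 7.106 = 4.193.
z_β = 4.193 − 2.576 = 1.617.
Power = Φ(1.617) = 0.947.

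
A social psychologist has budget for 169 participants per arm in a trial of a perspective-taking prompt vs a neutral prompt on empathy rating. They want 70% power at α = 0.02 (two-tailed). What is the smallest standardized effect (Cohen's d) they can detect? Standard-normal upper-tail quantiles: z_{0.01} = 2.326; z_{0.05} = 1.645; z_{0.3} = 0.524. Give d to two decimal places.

For two independent groups of n = 169 each: d_min = (z_{α/2} + z_β)·√(2/n).
z-sum = 2.326 + 0.524 = 2.850.
d_min = 2.850 × √(2/169) = 2.850 × 0.1088 = 0.310.

d_min ≈ 0.31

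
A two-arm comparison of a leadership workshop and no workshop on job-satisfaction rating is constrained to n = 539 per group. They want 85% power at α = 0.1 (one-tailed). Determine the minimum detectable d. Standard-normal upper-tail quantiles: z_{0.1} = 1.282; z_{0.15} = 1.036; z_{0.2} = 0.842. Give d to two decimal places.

d_min ≈ 0.14

For two independent groups of n = 539 each: d_min = (z_{α} + z_β)·√(2/n).
z-sum = 1.282 + 1.036 = 2.318.
d_min = 2.318 × √(2/539) = 2.318 × 0.0609 = 0.141.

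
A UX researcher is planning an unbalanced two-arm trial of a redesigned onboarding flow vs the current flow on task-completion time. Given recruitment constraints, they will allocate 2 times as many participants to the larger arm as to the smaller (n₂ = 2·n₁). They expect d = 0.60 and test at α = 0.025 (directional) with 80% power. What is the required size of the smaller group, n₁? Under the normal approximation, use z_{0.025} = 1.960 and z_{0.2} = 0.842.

With allocation ratio k = n₂/n₁ = 2, Var(x̄₁−x̄₂) = σ²(1/n₁ + 1/(k·n₁)) = σ²·(k+1)/(k·n₁).
So n₁ = (1 + 1/k)·((z_{α} + z_β)/d)² = 1.500 × (2.802/0.60)².
n₁ = 1.500 × 21.81 = 32.7.
Round up: n₁ = 33, giving n₂ = 2 × 33 = 66.

n₁ = 33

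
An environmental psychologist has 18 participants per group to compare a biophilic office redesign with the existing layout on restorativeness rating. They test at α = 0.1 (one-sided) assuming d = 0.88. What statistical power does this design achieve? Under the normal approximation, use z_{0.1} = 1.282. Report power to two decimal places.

power ≈ 0.91

For two equal groups, power = Φ(d·√(n/2) − z_{α}).
d·√(n/2) = 0.88 × √(18/2) = 0.88 × 3.000 = 2.640.
z_β = 2.640 − 1.282 = 1.358.
Power = Φ(1.358) = 0.913.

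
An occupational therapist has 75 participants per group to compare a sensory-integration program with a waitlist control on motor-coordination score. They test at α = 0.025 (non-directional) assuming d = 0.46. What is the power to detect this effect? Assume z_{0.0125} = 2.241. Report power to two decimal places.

For two equal groups, power = Φ(d·√(n/2) − z_{α/2}).
d·√(n/2) = 0.46 × √(75/2) = 0.46 × 6.124 = 2.817.
z_β = 2.817 − 2.241 = 0.576.
Power = Φ(0.576) = 0.718.

power ≈ 0.72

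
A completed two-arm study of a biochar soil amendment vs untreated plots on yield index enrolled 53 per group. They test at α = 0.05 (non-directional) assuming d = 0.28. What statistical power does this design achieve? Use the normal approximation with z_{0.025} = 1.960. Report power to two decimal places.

For two equal groups, power = Φ(d·√(n/2) − z_{α/2}).
d·√(n/2) = 0.28 × √(53/2) = 0.28 × 5.148 = 1.441.
z_β = 1.441 − 1.960 = -0.519.
Power = Φ(-0.519) = 0.302.

power ≈ 0.30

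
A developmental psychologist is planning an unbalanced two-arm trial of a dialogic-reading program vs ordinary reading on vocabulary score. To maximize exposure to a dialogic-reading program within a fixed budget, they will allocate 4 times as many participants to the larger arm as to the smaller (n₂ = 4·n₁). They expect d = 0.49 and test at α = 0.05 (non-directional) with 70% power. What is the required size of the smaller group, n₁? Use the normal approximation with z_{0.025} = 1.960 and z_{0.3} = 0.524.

n₁ = 33

With allocation ratio k = n₂/n₁ = 4, Var(x̄₁−x̄₂) = σ²(1/n₁ + 1/(k·n₁)) = σ²·(k+1)/(k·n₁).
So n₁ = (1 + 1/k)·((z_{α/2} + z_β)/d)² = 1.250 × (2.484/0.49)².
n₁ = 1.250 × 25.70 = 32.1.
Round up: n₁ = 33, giving n₂ = 4 × 33 = 132.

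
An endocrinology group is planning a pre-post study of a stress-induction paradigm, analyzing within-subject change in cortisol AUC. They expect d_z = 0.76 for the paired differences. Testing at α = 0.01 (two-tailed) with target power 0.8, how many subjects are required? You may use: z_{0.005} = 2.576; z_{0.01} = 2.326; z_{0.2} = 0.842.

n = 21 pairs

For a paired (one-sample on differences) test: n = ((z_{α/2} + z_β) / d)².
z_{α/2} + z_β = 2.576 + 0.842 = 3.418.
n = (3.418 / 0.76)² = 4.497² = 20.23.
Round up.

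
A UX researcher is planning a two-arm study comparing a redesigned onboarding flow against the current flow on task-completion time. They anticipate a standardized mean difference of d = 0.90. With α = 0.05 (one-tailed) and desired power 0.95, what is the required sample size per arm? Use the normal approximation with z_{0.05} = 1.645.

For two independent groups with equal n: n = 2·((z_{α} + z_β) / d)².
z_{α} + z_β = 1.645 + 1.645 = 3.290.
n = 2 × (3.290 / 0.90)² = 2 × 3.656² = 2 × 13.36 = 26.7.
Round up to the next whole participant.

n = 27 per group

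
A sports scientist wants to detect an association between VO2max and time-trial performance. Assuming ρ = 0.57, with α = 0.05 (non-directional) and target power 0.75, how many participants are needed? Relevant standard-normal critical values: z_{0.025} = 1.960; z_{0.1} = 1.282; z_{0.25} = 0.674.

Fisher's z: C = ½·ln((1+r)/(1−r)) = ½·ln(3.6512) = 0.6475.
n = ((z_{α/2} + z_β)/C)² + 3.
(1.960 + 0.674) / 0.6475 = 2.634 / 0.6475 = 4.068.
n = 4.068² + 3 = 16.55 + 3 = 19.5.
Round up.

n = 20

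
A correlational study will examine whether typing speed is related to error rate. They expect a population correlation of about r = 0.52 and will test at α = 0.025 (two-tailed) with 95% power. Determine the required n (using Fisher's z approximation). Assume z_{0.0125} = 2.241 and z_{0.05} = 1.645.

Fisher's z: C = ½·ln((1+r)/(1−r)) = ½·ln(3.1667) = 0.5763.
n = ((z_{α/2} + z_β)/C)² + 3.
(2.241 + 1.645) / 0.5763 = 3.886 / 0.5763 = 6.743.
n = 6.743² + 3 = 45.47 + 3 = 48.5.
Round up.

n = 49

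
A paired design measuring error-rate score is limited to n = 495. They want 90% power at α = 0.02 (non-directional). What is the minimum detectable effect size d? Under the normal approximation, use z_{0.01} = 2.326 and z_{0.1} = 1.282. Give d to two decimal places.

For a single sample (or paired design) of n = 495: d_min = (z_{α/2} + z_β)/√n.
z-sum = 2.326 + 1.282 = 3.608.
d_min = 3.608 / √495 = 3.608 / 22.249 = 0.162.

d_min ≈ 0.16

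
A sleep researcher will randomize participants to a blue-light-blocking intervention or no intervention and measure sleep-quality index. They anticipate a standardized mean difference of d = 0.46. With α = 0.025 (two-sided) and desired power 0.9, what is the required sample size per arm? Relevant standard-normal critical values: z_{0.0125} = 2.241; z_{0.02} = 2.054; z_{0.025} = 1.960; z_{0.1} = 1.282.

n = 118 per group

For two independent groups with equal n: n = 2·((z_{α/2} + z_β) / d)².
z_{α/2} + z_β = 2.241 + 1.282 = 3.523.
n = 2 × (3.523 / 0.46)² = 2 × 7.659² = 2 × 58.66 = 117.3.
Round up to the next whole participant.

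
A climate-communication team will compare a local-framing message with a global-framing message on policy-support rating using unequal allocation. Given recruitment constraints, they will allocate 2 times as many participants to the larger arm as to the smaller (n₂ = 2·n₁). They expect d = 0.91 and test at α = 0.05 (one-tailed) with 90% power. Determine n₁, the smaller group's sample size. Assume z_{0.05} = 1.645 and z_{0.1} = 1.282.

n₁ = 16

With allocation ratio k = n₂/n₁ = 2, Var(x̄₁−x̄₂) = σ²(1/n₁ + 1/(k·n₁)) = σ²·(k+1)/(k·n₁).
So n₁ = (1 + 1/k)·((z_{α} + z_β)/d)² = 1.500 × (2.927/0.91)².
n₁ = 1.500 × 10.35 = 15.5.
Round up: n₁ = 16, giving n₂ = 2 × 16 = 32.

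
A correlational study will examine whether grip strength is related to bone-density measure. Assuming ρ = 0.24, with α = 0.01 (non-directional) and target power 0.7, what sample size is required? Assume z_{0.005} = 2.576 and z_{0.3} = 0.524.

Fisher's z: C = ½·ln((1+r)/(1−r)) = ½·ln(1.6316) = 0.2448.
n = ((z_{α/2} + z_β)/C)² + 3.
(2.576 + 0.524) / 0.2448 = 3.100 / 0.2448 = 12.663.
n = 12.663² + 3 = 160.36 + 3 = 163.4.
Round up.

n = 164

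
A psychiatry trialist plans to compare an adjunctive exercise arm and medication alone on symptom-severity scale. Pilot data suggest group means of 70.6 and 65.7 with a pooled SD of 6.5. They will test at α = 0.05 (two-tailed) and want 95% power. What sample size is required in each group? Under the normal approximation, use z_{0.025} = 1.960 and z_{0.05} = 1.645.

Cohen's d = |M₁ − M₂| / SD_pooled = |70.6 − 65.7| / 6.5 = 4.9 / 6.5 = 0.754.
For two independent groups with equal n: n = 2·((z_{α/2} + z_β) / d)².
z_{α/2} + z_β = 1.960 + 1.645 = 3.605.
n = 2 × (3.605 / 0.754)² = 2 × 4.781² = 2 × 22.86 = 45.7.
Round up to the next whole participant.

n = 46 per group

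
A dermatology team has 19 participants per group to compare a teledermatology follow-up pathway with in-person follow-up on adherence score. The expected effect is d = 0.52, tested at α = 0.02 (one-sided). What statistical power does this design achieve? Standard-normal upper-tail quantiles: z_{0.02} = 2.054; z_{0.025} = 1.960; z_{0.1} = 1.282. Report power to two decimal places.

For two equal groups, power = Φ(d·√(n/2) − z_{α}).
d·√(n/2) = 0.52 × √(19/2) = 0.52 × 3.082 = 1.603.
z_β = 1.603 − 2.054 = -0.451.
Power = Φ(-0.451) = 0.326.

power ≈ 0.33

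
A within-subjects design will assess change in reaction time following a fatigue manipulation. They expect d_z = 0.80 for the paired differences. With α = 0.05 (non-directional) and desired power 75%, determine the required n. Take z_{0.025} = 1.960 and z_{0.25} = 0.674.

n = 11 pairs

For a paired (one-sample on differences) test: n = ((z_{α/2} + z_β) / d)².
z_{α/2} + z_β = 1.960 + 0.674 = 2.634.
n = (2.634 / 0.80)² = 3.292² = 10.84.
Round up.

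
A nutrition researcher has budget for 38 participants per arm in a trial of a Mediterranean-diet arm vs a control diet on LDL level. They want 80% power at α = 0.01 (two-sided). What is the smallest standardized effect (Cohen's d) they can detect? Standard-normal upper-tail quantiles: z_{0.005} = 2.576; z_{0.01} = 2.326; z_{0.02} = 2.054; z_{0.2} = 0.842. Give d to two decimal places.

For two independent groups of n = 38 each: d_min = (z_{α/2} + z_β)·√(2/n).
z-sum = 2.576 + 0.842 = 3.418.
d_min = 3.418 × √(2/38) = 3.418 × 0.2294 = 0.784.

d_min ≈ 0.78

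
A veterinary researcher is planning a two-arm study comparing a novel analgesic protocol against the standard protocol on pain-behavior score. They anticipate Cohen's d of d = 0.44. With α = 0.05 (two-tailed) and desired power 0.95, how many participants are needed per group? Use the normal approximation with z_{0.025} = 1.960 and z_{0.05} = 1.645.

n = 135 per group

For two independent groups with equal n: n = 2·((z_{α/2} + z_β) / d)².
z_{α/2} + z_β = 1.960 + 1.645 = 3.605.
n = 2 × (3.605 / 0.44)² = 2 × 8.193² = 2 × 67.13 = 134.3.
Round up to the next whole participant.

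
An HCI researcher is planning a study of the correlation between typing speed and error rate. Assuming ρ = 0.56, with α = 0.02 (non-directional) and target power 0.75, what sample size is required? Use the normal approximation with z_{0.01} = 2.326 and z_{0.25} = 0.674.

n = 26

Fisher's z: C = ½·ln((1+r)/(1−r)) = ½·ln(3.5455) = 0.6328.
n = ((z_{α/2} + z_β)/C)² + 3.
(2.326 + 0.674) / 0.6328 = 3.000 / 0.6328 = 4.741.
n = 4.741² + 3 = 22.48 + 3 = 25.5.
Round up.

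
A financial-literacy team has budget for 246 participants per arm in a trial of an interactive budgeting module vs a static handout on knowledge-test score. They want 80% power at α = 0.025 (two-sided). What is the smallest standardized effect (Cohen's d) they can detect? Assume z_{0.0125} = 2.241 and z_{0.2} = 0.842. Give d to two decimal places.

d_min ≈ 0.28

For two independent groups of n = 246 each: d_min = (z_{α/2} + z_β)·√(2/n).
z-sum = 2.241 + 0.842 = 3.083.
d_min = 3.083 × √(2/246) = 3.083 × 0.0902 = 0.278.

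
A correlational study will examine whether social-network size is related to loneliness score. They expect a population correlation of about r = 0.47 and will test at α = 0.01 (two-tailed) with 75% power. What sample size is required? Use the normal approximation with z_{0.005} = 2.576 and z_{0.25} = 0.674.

Fisher's z: C = ½·ln((1+r)/(1−r)) = ½·ln(2.7736) = 0.5101.
n = ((z_{α/2} + z_β)/C)² + 3.
(2.576 + 0.674) / 0.5101 = 3.250 / 0.5101 = 6.371.
n = 6.371² + 3 = 40.59 + 3 = 43.6.
Round up.

n = 44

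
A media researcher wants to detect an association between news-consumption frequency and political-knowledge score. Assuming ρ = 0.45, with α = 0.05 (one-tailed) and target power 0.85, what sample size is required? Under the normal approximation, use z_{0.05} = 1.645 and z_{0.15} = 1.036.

n = 34

Fisher's z: C = ½·ln((1+r)/(1−r)) = ½·ln(2.6364) = 0.4847.
n = ((z_{α} + z_β)/C)² + 3.
(1.645 + 1.036) / 0.4847 = 2.681 / 0.4847 = 5.531.
n = 5.531² + 3 = 30.59 + 3 = 33.6.
Round up.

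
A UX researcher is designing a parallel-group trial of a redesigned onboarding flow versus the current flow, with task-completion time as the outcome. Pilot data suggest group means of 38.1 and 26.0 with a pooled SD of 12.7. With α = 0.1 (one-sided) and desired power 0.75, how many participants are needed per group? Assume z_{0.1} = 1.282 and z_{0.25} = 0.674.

n = 9 per group

Cohen's d = |M₁ − M₂| / SD_pooled = |38.1 − 26.0| / 12.7 = 12.1 / 12.7 = 0.953.
For two independent groups with equal n: n = 2·((z_{α} + z_β) / d)².
z_{α} + z_β = 1.282 + 0.674 = 1.956.
n = 2 × (1.956 / 0.953)² = 2 × 2.052² = 2 × 4.21 = 8.4.
Round up to the next whole participant.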